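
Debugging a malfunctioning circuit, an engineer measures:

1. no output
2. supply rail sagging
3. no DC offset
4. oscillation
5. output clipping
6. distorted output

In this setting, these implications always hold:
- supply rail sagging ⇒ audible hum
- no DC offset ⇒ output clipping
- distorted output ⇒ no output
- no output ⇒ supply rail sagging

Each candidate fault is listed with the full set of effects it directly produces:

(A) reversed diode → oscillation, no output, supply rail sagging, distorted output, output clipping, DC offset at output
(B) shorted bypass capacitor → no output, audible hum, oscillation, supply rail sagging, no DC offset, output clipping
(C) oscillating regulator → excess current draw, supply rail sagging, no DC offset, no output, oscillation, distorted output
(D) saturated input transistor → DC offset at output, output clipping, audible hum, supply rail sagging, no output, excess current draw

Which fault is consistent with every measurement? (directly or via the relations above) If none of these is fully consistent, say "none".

C

Testing each hypothesis:
(A) reversed diode — no output match; supply rail sagging match; no DC offset miss; oscillation match; output clipping match; distorted output match
(B) shorted bypass capacitor — does not account for distorted output
(C) oscillating regulator — no output match; supply rail sagging match; no DC offset match; oscillation match; output clipping match (through no DC offset → output clipping); distorted output match
(D) saturated input transistor — no output match; supply rail sagging match; no DC offset miss; oscillation miss; output clipping match; distorted output miss
(C) is the only candidate with no mismatches.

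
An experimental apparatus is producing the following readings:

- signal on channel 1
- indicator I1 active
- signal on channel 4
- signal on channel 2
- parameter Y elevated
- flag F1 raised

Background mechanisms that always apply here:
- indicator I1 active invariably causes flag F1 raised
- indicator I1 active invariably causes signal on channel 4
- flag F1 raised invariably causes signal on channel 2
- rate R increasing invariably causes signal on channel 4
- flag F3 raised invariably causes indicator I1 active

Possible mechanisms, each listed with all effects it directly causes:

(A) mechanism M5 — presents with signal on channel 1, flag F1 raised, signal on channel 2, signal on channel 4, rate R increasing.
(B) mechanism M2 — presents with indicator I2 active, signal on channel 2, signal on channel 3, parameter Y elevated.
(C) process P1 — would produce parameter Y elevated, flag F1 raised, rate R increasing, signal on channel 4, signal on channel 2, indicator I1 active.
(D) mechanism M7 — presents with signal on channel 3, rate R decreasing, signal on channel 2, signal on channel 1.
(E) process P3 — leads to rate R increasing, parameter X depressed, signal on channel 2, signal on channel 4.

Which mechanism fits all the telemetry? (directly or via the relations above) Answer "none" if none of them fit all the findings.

Per-candidate check:
(A) mechanism M5 — does not account for indicator I1 active, parameter Y elevated
(B) mechanism M2 — does not account for signal on channel 1, indicator I1 active, signal on channel 4, flag F1 raised
(C) process P1 — signal on channel 1 miss; indicator I1 active match; signal on channel 4 match; signal on channel 2 match; parameter Y elevated match; flag F1 raised match
(D) mechanism M7 — signal on channel 1 match; indicator I1 active miss; signal on channel 4 miss; signal on channel 2 match; parameter Y elevated miss; flag F1 raised miss
(E) process P3 — signal on channel 1 miss; indicator I1 active miss; signal on channel 4 match; signal on channel 2 match; parameter Y elevated miss; flag F1 raised miss
Every candidate fails on at least one observation.

none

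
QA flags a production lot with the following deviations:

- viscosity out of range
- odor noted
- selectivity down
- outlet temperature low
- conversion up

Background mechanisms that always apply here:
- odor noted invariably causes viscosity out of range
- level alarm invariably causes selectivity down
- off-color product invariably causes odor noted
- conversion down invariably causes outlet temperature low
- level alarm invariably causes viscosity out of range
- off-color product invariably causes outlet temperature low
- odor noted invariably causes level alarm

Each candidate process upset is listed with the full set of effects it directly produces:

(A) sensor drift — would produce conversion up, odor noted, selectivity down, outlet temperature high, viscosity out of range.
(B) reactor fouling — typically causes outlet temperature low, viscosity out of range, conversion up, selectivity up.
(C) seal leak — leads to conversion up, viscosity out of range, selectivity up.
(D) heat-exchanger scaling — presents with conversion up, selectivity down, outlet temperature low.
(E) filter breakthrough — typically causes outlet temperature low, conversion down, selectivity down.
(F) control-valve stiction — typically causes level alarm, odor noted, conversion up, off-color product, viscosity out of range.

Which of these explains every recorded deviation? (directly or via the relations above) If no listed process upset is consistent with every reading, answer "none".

F

For each candidate, compare predicted effects to what was observed:
(A) sensor drift — viscosity out of range +; odor noted +; selectivity down +; outlet temperature low -; conversion up +
(B) reactor fouling — viscosity out of range +; odor noted -; selectivity down -; outlet temperature low +; conversion up +
(C) seal leak — fails on odor noted, selectivity down, outlet temperature low (predicts selectivity up, not selectivity down)
(D) heat-exchanger scaling — does not account for viscosity out of range, odor noted
(E) filter breakthrough — fails on viscosity out of range, odor noted, conversion up (predicts conversion down, not conversion up)
(F) control-valve stiction — viscosity out of range +; odor noted +; selectivity down + (through level alarm → selectivity down); outlet temperature low + (through off-color product → outlet temperature low); conversion up +
(F) is the only candidate with no mismatches.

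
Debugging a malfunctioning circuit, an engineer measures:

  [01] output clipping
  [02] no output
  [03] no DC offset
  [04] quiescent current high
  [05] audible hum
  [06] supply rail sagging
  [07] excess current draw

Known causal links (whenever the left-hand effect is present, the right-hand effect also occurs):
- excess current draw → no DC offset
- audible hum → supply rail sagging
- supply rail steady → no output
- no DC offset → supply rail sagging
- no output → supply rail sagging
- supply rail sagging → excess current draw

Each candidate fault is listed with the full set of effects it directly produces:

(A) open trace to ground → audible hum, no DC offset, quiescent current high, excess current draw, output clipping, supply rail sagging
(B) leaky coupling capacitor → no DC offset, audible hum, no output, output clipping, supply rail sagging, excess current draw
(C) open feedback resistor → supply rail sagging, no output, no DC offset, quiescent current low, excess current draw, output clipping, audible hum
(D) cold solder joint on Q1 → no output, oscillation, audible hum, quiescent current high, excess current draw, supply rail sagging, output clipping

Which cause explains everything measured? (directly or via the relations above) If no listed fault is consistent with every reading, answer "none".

Checking each candidate against the observations:
(A) open trace to ground — does not account for no output
(B) leaky coupling capacitor — does not account for quiescent current high
(C) open feedback resistor — fails on quiescent current high (predicts quiescent current low, not quiescent current high)
(D) cold solder joint on Q1 — output clipping ✓; no output ✓; no DC offset ✓ (via excess current draw → no DC offset); quiescent current high ✓; audible hum ✓; supply rail sagging ✓; excess current draw ✓
(D) alone accounts for all the evidence.

D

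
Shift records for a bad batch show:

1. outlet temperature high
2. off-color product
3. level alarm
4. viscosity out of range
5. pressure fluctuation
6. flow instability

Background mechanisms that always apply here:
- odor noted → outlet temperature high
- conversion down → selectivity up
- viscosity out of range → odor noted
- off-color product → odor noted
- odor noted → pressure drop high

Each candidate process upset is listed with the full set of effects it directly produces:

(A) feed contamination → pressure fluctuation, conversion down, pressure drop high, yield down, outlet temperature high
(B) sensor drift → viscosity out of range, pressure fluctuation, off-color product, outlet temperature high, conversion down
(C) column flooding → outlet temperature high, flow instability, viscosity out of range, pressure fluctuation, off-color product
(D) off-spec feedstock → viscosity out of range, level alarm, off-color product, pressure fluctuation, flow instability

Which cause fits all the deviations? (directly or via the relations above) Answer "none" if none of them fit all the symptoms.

D

For each candidate, compare predicted effects to what was observed:
(A) feed contamination — does not account for off-color product, level alarm, viscosity out of range, flow instability
(B) sensor drift — does not account for level alarm, flow instability
(C) column flooding — outlet temperature high +; off-color product +; level alarm -; viscosity out of range +; pressure fluctuation +; flow instability +
(D) off-spec feedstock — outlet temperature high + (through off-color product → odor noted → outlet temperature high); off-color product +; level alarm +; viscosity out of range +; pressure fluctuation +; flow instability +
Only (D) is consistent with every observation.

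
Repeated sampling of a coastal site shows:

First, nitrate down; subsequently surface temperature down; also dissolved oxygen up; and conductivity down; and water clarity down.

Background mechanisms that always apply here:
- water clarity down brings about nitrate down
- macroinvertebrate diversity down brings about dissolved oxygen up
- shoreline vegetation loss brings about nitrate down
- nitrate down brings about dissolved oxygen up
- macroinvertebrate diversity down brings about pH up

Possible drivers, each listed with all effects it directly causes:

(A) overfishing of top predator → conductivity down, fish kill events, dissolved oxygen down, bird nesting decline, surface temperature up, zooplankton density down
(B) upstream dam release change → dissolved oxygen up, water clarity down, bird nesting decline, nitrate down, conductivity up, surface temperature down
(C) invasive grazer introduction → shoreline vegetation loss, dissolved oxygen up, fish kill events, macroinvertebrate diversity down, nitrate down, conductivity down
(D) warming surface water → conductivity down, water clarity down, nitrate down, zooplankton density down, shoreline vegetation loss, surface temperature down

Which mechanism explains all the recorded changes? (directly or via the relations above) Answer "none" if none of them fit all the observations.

D

Per-candidate check:
(A) overfishing of top predator — fails on nitrate down, surface temperature down, dissolved oxygen up, water clarity down (predicts surface temperature up, not surface temperature down; predicts dissolved oxygen down, not dissolved oxygen up)
(B) upstream dam release change — nitrate down match; surface temperature down match; dissolved oxygen up match; conductivity down miss; water clarity down match
(C) invasive grazer introduction — nitrate down match; surface temperature down miss; dissolved oxygen up match; conductivity down match; water clarity down miss
(D) warming surface water — nitrate down match; surface temperature down match; dissolved oxygen up match (through nitrate down → dissolved oxygen up); conductivity down match; water clarity down match
(D) alone accounts for all the evidence.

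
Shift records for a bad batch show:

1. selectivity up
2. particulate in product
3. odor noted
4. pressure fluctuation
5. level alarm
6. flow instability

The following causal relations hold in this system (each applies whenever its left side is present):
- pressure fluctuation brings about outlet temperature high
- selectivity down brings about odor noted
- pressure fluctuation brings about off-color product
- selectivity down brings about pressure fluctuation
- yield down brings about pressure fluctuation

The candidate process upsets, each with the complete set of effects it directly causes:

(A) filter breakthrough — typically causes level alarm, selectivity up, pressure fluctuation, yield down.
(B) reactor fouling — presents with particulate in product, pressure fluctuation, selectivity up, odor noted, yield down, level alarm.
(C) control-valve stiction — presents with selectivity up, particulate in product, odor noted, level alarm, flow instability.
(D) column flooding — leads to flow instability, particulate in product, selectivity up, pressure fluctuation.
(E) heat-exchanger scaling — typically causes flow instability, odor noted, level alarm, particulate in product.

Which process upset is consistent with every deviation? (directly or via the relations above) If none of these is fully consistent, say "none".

Testing each hypothesis:
(A) filter breakthrough — selectivity up +; particulate in product -; odor noted -; pressure fluctuation +; level alarm +; flow instability -
(B) reactor fouling — selectivity up +; particulate in product +; odor noted +; pressure fluctuation +; level alarm +; flow instability -
(C) control-valve stiction — does not account for pressure fluctuation
(D) column flooding — does not account for odor noted, level alarm
(E) heat-exchanger scaling — selectivity up -; particulate in product +; odor noted +; pressure fluctuation -; level alarm +; flow instability +
None of the listed candidates fits everything.

none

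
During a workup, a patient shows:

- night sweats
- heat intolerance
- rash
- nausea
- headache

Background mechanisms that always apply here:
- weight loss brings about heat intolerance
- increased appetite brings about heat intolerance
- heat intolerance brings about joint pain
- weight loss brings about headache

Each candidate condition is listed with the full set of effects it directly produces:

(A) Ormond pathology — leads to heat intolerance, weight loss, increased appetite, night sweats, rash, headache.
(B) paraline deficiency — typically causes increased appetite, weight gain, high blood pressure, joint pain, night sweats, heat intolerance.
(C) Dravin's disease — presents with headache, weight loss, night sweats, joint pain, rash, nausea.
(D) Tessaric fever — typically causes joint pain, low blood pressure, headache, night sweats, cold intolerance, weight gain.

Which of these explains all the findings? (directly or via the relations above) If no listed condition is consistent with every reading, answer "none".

C

Per-candidate check:
(A) Ormond pathology — does not account for nausea
(B) paraline deficiency — does not account for rash, nausea, headache
(C) Dravin's disease — accounts for every observation (heat intolerance via weight loss → heat intolerance)
(D) Tessaric fever — night sweats match; heat intolerance miss; rash miss; nausea miss; headache match
Only (C) is consistent with every observation.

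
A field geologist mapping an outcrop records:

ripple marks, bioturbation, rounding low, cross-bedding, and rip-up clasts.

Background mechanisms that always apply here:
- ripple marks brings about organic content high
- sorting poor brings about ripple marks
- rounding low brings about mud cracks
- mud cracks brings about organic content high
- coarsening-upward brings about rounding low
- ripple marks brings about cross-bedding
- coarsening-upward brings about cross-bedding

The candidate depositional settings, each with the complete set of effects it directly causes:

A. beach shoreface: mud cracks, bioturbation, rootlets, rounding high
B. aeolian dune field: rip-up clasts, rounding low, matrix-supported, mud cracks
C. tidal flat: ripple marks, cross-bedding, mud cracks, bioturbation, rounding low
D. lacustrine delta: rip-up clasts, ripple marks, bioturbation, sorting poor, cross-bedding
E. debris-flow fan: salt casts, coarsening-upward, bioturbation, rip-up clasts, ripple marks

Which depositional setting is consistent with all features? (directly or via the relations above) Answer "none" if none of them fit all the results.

E

Checking each candidate against the observations:
(A) beach shoreface — ripple marks ✗; bioturbation ✓; rounding low ✗; cross-bedding ✗; rip-up clasts ✗
(B) aeolian dune field — ripple marks ✗; bioturbation ✗; rounding low ✓; cross-bedding ✗; rip-up clasts ✓
(C) tidal flat — ripple marks ✓; bioturbation ✓; rounding low ✓; cross-bedding ✓; rip-up clasts ✗
(D) lacustrine delta — does not account for rounding low
(E) debris-flow fan — ripple marks ✓; bioturbation ✓; rounding low ✓ (by coarsening-upward → rounding low); cross-bedding ✓ (by ripple marks → cross-bedding); rip-up clasts ✓
(E) alone accounts for all the evidence.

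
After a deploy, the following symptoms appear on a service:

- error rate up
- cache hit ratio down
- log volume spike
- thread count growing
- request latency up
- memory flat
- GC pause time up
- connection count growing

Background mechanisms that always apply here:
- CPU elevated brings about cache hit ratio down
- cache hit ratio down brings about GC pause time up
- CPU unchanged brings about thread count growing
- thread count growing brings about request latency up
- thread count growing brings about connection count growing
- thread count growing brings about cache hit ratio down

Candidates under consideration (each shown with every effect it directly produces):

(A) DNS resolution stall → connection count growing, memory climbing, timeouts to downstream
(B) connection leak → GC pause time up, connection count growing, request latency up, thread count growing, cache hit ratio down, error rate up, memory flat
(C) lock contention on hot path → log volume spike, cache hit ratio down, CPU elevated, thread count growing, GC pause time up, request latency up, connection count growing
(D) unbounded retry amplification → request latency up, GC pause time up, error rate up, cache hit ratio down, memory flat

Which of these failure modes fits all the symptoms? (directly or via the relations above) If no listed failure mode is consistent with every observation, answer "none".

Checking each candidate against the observations:
(A) DNS resolution stall — error rate up ✗; cache hit ratio down ✗; log volume spike ✗; thread count growing ✗; request latency up ✗; memory flat ✗; GC pause time up ✗; connection count growing ✓
(B) connection leak — error rate up ✓; cache hit ratio down ✓; log volume spike ✗; thread count growing ✓; request latency up ✓; memory flat ✓; GC pause time up ✓; connection count growing ✓
(C) lock contention on hot path — does not account for error rate up, memory flat
(D) unbounded retry amplification — error rate up ✓; cache hit ratio down ✓; log volume spike ✗; thread count growing ✗; request latency up ✓; memory flat ✓; GC pause time up ✓; connection count growing ✗
No candidate is consistent with all observations.

none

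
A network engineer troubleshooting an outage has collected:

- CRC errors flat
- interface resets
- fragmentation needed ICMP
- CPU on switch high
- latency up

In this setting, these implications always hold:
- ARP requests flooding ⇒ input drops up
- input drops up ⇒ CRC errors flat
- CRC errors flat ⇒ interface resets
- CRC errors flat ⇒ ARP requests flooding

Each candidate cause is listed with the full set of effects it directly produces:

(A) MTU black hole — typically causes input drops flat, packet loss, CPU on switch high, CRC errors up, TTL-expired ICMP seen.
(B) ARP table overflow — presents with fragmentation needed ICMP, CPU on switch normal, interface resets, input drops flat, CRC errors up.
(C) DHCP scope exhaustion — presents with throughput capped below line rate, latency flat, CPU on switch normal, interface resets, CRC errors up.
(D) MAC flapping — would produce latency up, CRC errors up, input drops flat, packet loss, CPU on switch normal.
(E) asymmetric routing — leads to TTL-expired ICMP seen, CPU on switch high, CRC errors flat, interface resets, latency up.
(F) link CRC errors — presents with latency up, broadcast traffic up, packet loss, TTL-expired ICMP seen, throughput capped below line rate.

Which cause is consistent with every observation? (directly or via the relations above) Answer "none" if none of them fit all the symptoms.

none

For each candidate, compare predicted effects to what was observed:
(A) MTU black hole — CRC errors flat miss; interface resets miss; fragmentation needed ICMP miss; CPU on switch high match; latency up miss
(B) ARP table overflow — CRC errors flat miss; interface resets match; fragmentation needed ICMP match; CPU on switch high miss; latency up miss
(C) DHCP scope exhaustion — fails on CRC errors flat, fragmentation needed ICMP, CPU on switch high, latency up (predicts CRC errors up, not CRC errors flat; predicts CPU on switch normal, not CPU on switch high; predicts latency flat, not latency up)
(D) MAC flapping — CRC errors flat miss; interface resets miss; fragmentation needed ICMP miss; CPU on switch high miss; latency up match
(E) asymmetric routing — CRC errors flat match; interface resets match; fragmentation needed ICMP miss; CPU on switch high match; latency up match
(F) link CRC errors — CRC errors flat miss; interface resets miss; fragmentation needed ICMP miss; CPU on switch high miss; latency up match
No candidate is consistent with all observations.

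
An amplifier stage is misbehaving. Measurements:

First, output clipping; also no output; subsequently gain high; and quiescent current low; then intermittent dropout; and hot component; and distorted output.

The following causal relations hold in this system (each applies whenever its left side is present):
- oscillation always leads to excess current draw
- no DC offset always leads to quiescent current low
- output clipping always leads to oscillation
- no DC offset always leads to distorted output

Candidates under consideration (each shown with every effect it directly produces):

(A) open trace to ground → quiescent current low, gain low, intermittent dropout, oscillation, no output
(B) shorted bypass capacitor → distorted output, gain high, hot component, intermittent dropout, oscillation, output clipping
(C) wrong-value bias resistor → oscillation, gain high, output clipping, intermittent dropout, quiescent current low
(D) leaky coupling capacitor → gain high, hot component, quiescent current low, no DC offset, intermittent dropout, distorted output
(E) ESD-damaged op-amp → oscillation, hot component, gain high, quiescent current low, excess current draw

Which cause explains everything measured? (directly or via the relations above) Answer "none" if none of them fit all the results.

none

Checking each candidate against the observations:
(A) open trace to ground — output clipping -; no output +; gain high -; quiescent current low +; intermittent dropout +; hot component -; distorted output -
(B) shorted bypass capacitor — output clipping +; no output -; gain high +; quiescent current low -; intermittent dropout +; hot component +; distorted output +
(C) wrong-value bias resistor — does not account for no output, hot component, distorted output
(D) leaky coupling capacitor — does not account for output clipping, no output
(E) ESD-damaged op-amp — does not account for output clipping, no output, intermittent dropout, distorted output
Every candidate fails on at least one observation.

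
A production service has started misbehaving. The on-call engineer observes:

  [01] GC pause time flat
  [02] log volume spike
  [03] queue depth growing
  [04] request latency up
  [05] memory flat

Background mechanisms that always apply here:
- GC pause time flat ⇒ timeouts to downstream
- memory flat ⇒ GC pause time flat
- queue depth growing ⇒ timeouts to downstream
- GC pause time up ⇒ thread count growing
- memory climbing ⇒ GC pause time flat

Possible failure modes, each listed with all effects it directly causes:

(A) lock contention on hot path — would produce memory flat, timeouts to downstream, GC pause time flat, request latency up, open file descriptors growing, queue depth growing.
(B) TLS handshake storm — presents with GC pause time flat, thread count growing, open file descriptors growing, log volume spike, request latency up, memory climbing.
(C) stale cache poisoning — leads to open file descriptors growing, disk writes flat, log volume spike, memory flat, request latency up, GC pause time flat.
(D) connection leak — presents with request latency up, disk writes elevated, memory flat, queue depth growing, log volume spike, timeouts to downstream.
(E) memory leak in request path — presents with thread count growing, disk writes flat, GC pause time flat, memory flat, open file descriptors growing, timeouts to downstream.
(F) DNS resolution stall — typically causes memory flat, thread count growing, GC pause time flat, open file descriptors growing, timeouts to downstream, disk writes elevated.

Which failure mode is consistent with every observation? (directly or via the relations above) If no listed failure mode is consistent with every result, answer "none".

D

Checking each candidate against the observations:
(A) lock contention on hot path — GC pause time flat +; log volume spike -; queue depth growing +; request latency up +; memory flat +
(B) TLS handshake storm — fails on queue depth growing, memory flat (predicts memory climbing, not memory flat)
(C) stale cache poisoning — GC pause time flat +; log volume spike +; queue depth growing -; request latency up +; memory flat +
(D) connection leak — accounts for every observation (GC pause time flat via memory flat → GC pause time flat)
(E) memory leak in request path — GC pause time flat +; log volume spike -; queue depth growing -; request latency up -; memory flat +
(F) DNS resolution stall — does not account for log volume spike, queue depth growing, request latency up
(D) is the only candidate with no mismatches.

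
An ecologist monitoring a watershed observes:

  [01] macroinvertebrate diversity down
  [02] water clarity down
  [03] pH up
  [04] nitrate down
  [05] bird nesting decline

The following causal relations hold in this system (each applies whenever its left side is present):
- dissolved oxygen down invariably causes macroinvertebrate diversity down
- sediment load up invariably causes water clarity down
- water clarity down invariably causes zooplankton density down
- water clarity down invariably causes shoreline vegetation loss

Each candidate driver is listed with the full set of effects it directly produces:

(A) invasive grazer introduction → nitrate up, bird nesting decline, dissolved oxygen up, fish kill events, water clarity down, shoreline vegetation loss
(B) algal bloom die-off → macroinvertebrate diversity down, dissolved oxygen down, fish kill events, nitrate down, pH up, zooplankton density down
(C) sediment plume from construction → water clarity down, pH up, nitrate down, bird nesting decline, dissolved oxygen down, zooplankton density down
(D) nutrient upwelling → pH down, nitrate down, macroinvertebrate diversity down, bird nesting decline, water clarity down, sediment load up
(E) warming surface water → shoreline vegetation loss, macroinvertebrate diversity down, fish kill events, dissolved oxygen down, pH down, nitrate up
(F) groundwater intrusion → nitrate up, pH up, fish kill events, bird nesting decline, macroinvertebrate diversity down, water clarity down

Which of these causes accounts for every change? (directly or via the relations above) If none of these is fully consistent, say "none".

Checking each candidate against the observations:
(A) invasive grazer introduction — macroinvertebrate diversity down miss; water clarity down match; pH up miss; nitrate down miss; bird nesting decline match
(B) algal bloom die-off — does not account for water clarity down, bird nesting decline
(C) sediment plume from construction — macroinvertebrate diversity down match (via dissolved oxygen down → macroinvertebrate diversity down); water clarity down match; pH up match; nitrate down match; bird nesting decline match
(D) nutrient upwelling — macroinvertebrate diversity down match; water clarity down match; pH up miss; nitrate down match; bird nesting decline match
(E) warming surface water — fails on water clarity down, pH up, nitrate down, bird nesting decline (predicts pH down, not pH up; predicts nitrate up, not nitrate down)
(F) groundwater intrusion — fails on nitrate down (predicts nitrate up, not nitrate down)
(C) alone accounts for all the evidence.

C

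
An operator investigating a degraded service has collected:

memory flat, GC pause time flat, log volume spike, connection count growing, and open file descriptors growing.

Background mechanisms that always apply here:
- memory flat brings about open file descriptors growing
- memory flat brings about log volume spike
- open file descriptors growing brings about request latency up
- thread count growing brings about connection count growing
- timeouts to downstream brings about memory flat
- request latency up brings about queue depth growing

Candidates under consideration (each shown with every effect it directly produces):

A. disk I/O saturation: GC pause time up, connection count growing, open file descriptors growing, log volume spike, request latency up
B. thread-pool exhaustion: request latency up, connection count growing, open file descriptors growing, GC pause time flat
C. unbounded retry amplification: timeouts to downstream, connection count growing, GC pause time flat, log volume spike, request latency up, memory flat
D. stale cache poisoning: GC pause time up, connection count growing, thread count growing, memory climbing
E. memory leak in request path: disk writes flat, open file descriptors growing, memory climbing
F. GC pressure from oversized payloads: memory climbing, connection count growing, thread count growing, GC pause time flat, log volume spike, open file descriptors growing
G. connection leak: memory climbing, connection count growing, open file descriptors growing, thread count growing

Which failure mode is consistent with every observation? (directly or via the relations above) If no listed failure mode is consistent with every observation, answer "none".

C

For each candidate, compare predicted effects to what was observed:
(A) disk I/O saturation — memory flat NO; GC pause time flat NO; log volume spike yes; connection count growing yes; open file descriptors growing yes
(B) thread-pool exhaustion — memory flat NO; GC pause time flat yes; log volume spike NO; connection count growing yes; open file descriptors growing yes
(C) unbounded retry amplification — memory flat yes; GC pause time flat yes; log volume spike yes; connection count growing yes; open file descriptors growing yes (via memory flat → open file descriptors growing)
(D) stale cache poisoning — memory flat NO; GC pause time flat NO; log volume spike NO; connection count growing yes; open file descriptors growing NO
(E) memory leak in request path — fails on memory flat, GC pause time flat, log volume spike, connection count growing (predicts memory climbing, not memory flat)
(F) GC pressure from oversized payloads — fails on memory flat (predicts memory climbing, not memory flat)
(G) connection leak — fails on memory flat, GC pause time flat, log volume spike (predicts memory climbing, not memory flat)
Only (C) is consistent with every observation.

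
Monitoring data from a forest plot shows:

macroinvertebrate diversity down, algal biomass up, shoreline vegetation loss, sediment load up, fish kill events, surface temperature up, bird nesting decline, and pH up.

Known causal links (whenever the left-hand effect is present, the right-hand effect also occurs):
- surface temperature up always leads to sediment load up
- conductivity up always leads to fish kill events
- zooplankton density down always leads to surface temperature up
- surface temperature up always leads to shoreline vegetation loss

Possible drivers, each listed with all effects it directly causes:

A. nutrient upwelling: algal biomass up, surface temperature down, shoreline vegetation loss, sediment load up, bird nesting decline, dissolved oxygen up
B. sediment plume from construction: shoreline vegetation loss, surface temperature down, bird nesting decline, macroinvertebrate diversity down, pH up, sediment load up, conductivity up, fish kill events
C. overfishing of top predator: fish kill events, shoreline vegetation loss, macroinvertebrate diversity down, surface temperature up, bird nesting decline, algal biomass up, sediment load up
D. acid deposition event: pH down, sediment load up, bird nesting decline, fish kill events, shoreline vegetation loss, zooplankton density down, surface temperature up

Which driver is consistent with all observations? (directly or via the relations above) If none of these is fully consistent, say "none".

Checking each candidate against the observations:
(A) nutrient upwelling — fails on macroinvertebrate diversity down, fish kill events, surface temperature up, pH up (predicts surface temperature down, not surface temperature up)
(B) sediment plume from construction — fails on algal biomass up, surface temperature up (predicts surface temperature down, not surface temperature up)
(C) overfishing of top predator — does not account for pH up
(D) acid deposition event — macroinvertebrate diversity down ✗; algal biomass up ✗; shoreline vegetation loss ✓; sediment load up ✓; fish kill events ✓; surface temperature up ✓; bird nesting decline ✓; pH up ✗
None of the listed candidates fits everything.

none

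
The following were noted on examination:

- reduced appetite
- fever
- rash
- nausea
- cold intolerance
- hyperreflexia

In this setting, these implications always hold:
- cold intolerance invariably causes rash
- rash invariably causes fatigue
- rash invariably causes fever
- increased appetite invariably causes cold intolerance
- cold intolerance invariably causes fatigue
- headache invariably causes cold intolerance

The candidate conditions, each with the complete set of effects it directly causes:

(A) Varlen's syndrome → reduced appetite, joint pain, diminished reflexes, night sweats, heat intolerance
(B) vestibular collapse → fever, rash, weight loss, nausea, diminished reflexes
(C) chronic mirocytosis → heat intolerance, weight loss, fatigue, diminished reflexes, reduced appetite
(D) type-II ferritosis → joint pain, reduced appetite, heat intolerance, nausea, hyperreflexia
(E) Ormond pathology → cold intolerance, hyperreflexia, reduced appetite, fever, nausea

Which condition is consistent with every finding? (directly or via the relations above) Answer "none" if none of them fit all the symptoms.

Testing each hypothesis:
(A) Varlen's syndrome — reduced appetite yes; fever NO; rash NO; nausea NO; cold intolerance NO; hyperreflexia NO
(B) vestibular collapse — fails on reduced appetite, cold intolerance, hyperreflexia (predicts diminished reflexes, not hyperreflexia)
(C) chronic mirocytosis — reduced appetite yes; fever NO; rash NO; nausea NO; cold intolerance NO; hyperreflexia NO
(D) type-II ferritosis — reduced appetite yes; fever NO; rash NO; nausea yes; cold intolerance NO; hyperreflexia yes
(E) Ormond pathology — accounts for every observation (rash by cold intolerance → rash)
Only (E) is consistent with every observation.

E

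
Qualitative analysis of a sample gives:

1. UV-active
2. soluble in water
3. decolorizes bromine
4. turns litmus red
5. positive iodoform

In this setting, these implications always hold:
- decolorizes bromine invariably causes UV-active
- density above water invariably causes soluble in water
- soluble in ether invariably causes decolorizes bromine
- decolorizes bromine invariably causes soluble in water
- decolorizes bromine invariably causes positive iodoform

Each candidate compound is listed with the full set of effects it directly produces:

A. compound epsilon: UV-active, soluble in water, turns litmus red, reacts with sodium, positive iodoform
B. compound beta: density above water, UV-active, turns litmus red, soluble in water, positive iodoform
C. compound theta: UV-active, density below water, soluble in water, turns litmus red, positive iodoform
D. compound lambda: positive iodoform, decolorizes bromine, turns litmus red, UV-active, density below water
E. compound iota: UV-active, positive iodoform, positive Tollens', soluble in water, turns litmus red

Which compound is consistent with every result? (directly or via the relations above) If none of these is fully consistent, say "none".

Testing each hypothesis:
(A) compound epsilon — UV-active match; soluble in water match; decolorizes bromine miss; turns litmus red match; positive iodoform match
(B) compound beta — does not account for decolorizes bromine
(C) compound theta — UV-active match; soluble in water match; decolorizes bromine miss; turns litmus red match; positive iodoform match
(D) compound lambda — UV-active match; soluble in water match (through decolorizes bromine → soluble in water); decolorizes bromine match; turns litmus red match; positive iodoform match
(E) compound iota — UV-active match; soluble in water match; decolorizes bromine miss; turns litmus red match; positive iodoform match
Only (D) is consistent with every observation.

D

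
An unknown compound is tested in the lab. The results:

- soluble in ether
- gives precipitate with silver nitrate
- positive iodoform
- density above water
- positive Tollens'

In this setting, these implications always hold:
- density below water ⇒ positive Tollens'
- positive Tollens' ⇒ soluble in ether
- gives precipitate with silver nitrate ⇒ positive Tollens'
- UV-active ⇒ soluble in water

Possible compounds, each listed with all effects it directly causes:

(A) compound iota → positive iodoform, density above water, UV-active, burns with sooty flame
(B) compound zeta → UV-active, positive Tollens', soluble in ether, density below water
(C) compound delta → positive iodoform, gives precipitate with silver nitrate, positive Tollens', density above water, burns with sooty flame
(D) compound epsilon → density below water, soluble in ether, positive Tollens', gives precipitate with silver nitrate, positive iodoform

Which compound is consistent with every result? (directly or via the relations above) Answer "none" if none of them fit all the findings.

Checking each candidate against the observations:
(A) compound iota — does not account for soluble in ether, gives precipitate with silver nitrate, positive Tollens'
(B) compound zeta — fails on gives precipitate with silver nitrate, positive iodoform, density above water (predicts density below water, not density above water)
(C) compound delta — accounts for every observation (soluble in ether by positive Tollens' → soluble in ether)
(D) compound epsilon — soluble in ether match; gives precipitate with silver nitrate match; positive iodoform match; density above water miss; positive Tollens' match
Only (C) is consistent with every observation.

C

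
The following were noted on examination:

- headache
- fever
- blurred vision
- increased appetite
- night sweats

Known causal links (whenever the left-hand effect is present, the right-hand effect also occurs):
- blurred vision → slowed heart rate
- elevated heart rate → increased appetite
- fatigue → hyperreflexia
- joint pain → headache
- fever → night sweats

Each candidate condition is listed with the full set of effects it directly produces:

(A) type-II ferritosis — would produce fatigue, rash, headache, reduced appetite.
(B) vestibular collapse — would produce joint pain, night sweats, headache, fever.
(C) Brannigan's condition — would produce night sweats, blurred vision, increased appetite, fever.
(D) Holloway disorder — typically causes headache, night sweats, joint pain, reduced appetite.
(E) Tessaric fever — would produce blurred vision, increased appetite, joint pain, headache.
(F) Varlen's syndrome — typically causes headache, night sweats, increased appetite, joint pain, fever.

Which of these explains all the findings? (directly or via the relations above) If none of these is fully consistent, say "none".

For each candidate, compare predicted effects to what was observed:
(A) type-II ferritosis — fails on fever, blurred vision, increased appetite, night sweats (predicts reduced appetite, not increased appetite)
(B) vestibular collapse — headache yes; fever yes; blurred vision NO; increased appetite NO; night sweats yes
(C) Brannigan's condition — does not account for headache
(D) Holloway disorder — fails on fever, blurred vision, increased appetite (predicts reduced appetite, not increased appetite)
(E) Tessaric fever — headache yes; fever NO; blurred vision yes; increased appetite yes; night sweats NO
(F) Varlen's syndrome — does not account for blurred vision
Every candidate fails on at least one observation.

none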